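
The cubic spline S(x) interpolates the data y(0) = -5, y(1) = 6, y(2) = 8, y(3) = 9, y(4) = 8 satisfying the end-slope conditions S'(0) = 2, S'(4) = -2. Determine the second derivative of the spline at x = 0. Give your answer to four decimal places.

Put σ_i = S'' at the i-th knot. Here h = (1, 1, 1, 1) and Δ = (11, 2, 1, -1), so the interior equations h_(i-1)·σ_(i-1) + 2(h_(i-1)+h_i)·σ_i + h_i·σ_(i+1) = 6(Δ_i − Δ_(i-1)) read
  1·σ_0 + 4·σ_1 + 1·σ_2 = 6(Δ_1 - Δ_0) = -54
  1·σ_1 + 4·σ_2 + 1·σ_3 = 6(Δ_2 - Δ_1) = -6
  1·σ_2 + 4·σ_3 + 1·σ_4 = 6(Δ_3 - Δ_2) = -12
Clamped end conditions give two more equations: 2h_0·σ_0 + h_0·σ_1 = 6(Δ_0 - S'(0)) = 54 and h_3·σ_3 + 2h_3·σ_4 = 6(S'(4) - Δ_3) = -6.
Solving: σ_0 = 1103/28, σ_1 = -347/14, σ_2 = 23/4, σ_3 = -59/14, σ_4 = -25/28.

39.3929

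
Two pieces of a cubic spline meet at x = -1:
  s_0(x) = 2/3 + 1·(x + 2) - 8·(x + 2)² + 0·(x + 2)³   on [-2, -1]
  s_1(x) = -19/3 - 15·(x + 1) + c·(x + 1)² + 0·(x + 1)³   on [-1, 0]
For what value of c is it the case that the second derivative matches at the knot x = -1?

s_0''(x) = -16 + 0·(x + 2), so s_0''(-1) = -16. On the right, s_1''(-1) = 2c, so c = -8.

-8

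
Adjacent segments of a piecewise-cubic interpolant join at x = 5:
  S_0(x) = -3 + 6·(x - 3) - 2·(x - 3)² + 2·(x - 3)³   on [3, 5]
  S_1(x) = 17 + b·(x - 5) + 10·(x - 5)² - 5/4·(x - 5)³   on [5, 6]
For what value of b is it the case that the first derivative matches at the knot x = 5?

22

S_0'(x) = 6 - 4·(x - 3) + 6·(x - 3)², so S_0'(5) = 22. On the right, S_1'(5) = b, so b = 22.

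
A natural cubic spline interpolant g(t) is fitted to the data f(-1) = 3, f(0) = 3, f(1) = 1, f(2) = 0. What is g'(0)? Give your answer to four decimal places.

-1.2000

Write M_i for g''(x_i). With h_i = 1, 1, 1 and divided differences Δ_i = 0, -2, -1, the continuity of g' gives the tridiagonal system
  1·M_0 + 4·M_1 + 1·M_2 = 6(Δ_1 - Δ_0) = -12
  1·M_1 + 4·M_2 + 1·M_3 = 6(Δ_2 - Δ_1) = 6
Natural end conditions: M_0 = M_3 = 0.
Solving: M_0 = 0, M_1 = -18/5, M_2 = 12/5, M_3 = 0.
On [0, 1], g'(t) = b_1 + 2c_1·t + 3d_1·t² with b_1 = Δ_1 - h_1(2M_1 + M_2)/6 = -6/5, c_1 = M_1/2 = -9/5, d_1 = (M_2 - M_1)/(6h_1) = 1. So g'(0) = -6/5.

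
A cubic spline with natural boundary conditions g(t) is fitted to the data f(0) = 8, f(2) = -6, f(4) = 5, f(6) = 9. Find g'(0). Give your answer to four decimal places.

-10.5667

Put m_i = g'' at the i-th knot. Here h = (2, 2, 2) and Δ = (-7, 11/2, 2), so the interior equations h_(i-1)·m_(i-1) + 2(h_(i-1)+h_i)·m_i + h_i·m_(i+1) = 6(Δ_i − Δ_(i-1)) read
  2·m_0 + 8·m_1 + 2·m_2 = 6(Δ_1 - Δ_0) = 75
  2·m_1 + 8·m_2 + 2·m_3 = 6(Δ_2 - Δ_1) = -21
Natural end conditions: m_0 = m_3 = 0.
Forward elimination and back-substitution give m_0 = 0, m_1 = 107/10, m_2 = -53/10, m_3 = 0.
On [0, 2], g'(t) = b_0 + 2c_0·t + 3d_0·t² with b_0 = Δ_0 - h_0(2m_0 + m_1)/6 = -317/30, c_0 = m_0/2 = 0, d_0 = (m_1 - m_0)/(6h_0) = 107/120. So g'(0) = -317/30.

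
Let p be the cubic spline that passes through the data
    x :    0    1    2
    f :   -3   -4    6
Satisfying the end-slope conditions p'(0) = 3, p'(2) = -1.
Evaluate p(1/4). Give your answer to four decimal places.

Put m_i = p'' at the i-th knot. Here h = (1, 1) and Δ = (-1, 10), so the interior equations h_(i-1)·m_(i-1) + 2(h_(i-1)+h_i)·m_i + h_i·m_(i+1) = 6(Δ_i − Δ_(i-1)) read
  1·m_0 + 4·m_1 + 1·m_2 = 6(Δ_1 - Δ_0) = 66
Clamped end conditions give two more equations: 2h_0·m_0 + h_0·m_1 = 6(Δ_0 - p'(0)) = -24 and h_1·m_1 + 2h_1·m_2 = 6(p'(2) - Δ_1) = -66.
Hence m_0 = -61/2, m_1 = 37, m_2 = -103/2.
On [0, 1], p(x) = -3 + 3·x - 61/4·x² + 45/4·x³.
With x = 1/4: p(1/4) = -775/256.

-3.0273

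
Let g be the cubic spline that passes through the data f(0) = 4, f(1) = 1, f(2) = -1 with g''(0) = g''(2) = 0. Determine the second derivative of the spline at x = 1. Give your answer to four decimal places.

With M_i denoting the second derivative at x_i, h_i = 1, 1, and Δ_i = (y_(i+1) − y_i)/h_i = -3, -2:
  1·M_0 + 4·M_1 + 1·M_2 = 6(Δ_1 - Δ_0) = 6
Natural end conditions: M_0 = M_2 = 0.
Solving the tridiagonal system: M_0 = 0, M_1 = 3/2, M_2 = 0.

1.5000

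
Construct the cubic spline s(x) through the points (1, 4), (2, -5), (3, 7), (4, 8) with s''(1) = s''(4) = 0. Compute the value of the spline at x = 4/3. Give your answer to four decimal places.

-0.8765

Write m_i for s''(x_i). With h_i = 1, 1, 1 and divided differences Δ_i = -9, 12, 1, the continuity of s' gives the tridiagonal system
  1·m_0 + 4·m_1 + 1·m_2 = 6(Δ_1 - Δ_0) = 126
  1·m_1 + 4·m_2 + 1·m_3 = 6(Δ_2 - Δ_1) = -66
Natural end conditions: m_0 = m_3 = 0.
Forward elimination and back-substitution give m_0 = 0, m_1 = 38, m_2 = -26, m_3 = 0.
On [1, 2], s(x) = 4 - 46/3·(x - 1) + 0·(x - 1)² + 19/3·(x - 1)³.
With (x - 1) = 1/3: s(4/3) = -71/81.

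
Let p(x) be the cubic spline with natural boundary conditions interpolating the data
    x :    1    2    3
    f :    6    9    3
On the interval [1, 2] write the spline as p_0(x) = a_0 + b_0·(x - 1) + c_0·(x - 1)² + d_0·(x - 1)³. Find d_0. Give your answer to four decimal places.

-2.2500

Let M_i = p''(x_i). Step sizes h_i = 1, 1; slopes of the chords Δ_i = (y_(i+1) - y_i)/h_i = 3, -6.
  1·M_0 + 4·M_1 + 1·M_2 = 6(Δ_1 - Δ_0) = -54
Natural end conditions: M_0 = M_2 = 0.
Solving: M_0 = 0, M_1 = -27/2, M_2 = 0.
On [1, 2], with p_0(x) = a_0 + b_0·(x - 1) + c_0·(x - 1)² + d_0·(x - 1)³: c_0 = M_0/2 = 0, d_0 = (M_1 - M_0)/(6h_0) = -9/4, b_0 = Δ_0 - h_0(2M_0 + M_1)/6 = 21/4.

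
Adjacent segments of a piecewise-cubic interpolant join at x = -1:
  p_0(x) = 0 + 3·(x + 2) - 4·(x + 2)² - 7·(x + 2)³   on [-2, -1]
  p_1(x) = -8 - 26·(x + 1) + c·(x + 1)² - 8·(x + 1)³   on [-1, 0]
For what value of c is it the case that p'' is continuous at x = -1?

p_0''(x) = -8 - 42·(x + 2), so p_0''(-1) = -50. On the right, p_1''(-1) = 2c, so c = -25.

-25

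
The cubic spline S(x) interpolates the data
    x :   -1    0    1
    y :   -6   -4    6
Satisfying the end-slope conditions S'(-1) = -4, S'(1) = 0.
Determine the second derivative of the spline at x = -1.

8

Put m_i = S'' at the i-th knot. Here h = (1, 1) and Δ = (2, 10), so the interior equations h_(i-1)·m_(i-1) + 2(h_(i-1)+h_i)·m_i + h_i·m_(i+1) = 6(Δ_i − Δ_(i-1)) read
  1·m_0 + 4·m_1 + 1·m_2 = 6(Δ_1 - Δ_0) = 48
Clamped end conditions give two more equations: 2h_0·m_0 + h_0·m_1 = 6(Δ_0 - S'(-1)) = 36 and h_1·m_1 + 2h_1·m_2 = 6(S'(1) - Δ_1) = -60.
Forward elimination and back-substitution give m_0 = 8, m_1 = 20, m_2 = -40.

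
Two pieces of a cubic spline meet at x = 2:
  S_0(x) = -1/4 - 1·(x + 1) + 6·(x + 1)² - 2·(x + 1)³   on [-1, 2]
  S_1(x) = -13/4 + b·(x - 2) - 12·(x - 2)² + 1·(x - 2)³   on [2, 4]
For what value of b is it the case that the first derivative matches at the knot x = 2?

S_0'(x) = -1 + 12·(x + 1) - 6·(x + 1)², so S_0'(2) = -19. On the right, S_1'(2) = b, so b = -19.

-19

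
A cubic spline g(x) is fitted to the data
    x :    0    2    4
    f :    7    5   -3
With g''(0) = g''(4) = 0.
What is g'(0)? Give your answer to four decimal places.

-0.2500

Put M_i = g'' at the i-th knot. Here h = (2, 2) and Δ = (-1, -4), so the interior equations h_(i-1)·M_(i-1) + 2(h_(i-1)+h_i)·M_i + h_i·M_(i+1) = 6(Δ_i − Δ_(i-1)) read
  2·M_0 + 8·M_1 + 2·M_2 = 6(Δ_1 - Δ_0) = -18
Natural end conditions: M_0 = M_2 = 0.
Solving: M_0 = 0, M_1 = -9/4, M_2 = 0.
On [0, 2], g'(x) = b_0 + 2c_0·x + 3d_0·x² with b_0 = Δ_0 - h_0(2M_0 + M_1)/6 = -1/4, c_0 = M_0/2 = 0, d_0 = (M_1 - M_0)/(6h_0) = -3/16. So g'(0) = -1/4.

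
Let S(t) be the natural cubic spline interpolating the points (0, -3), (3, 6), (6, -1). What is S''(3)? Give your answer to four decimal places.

-2.6667

Write M_i for S''(x_i). With h_i = 3, 3 and divided differences Δ_i = 3, -7/3, the continuity of S' gives the tridiagonal system
  3·M_0 + 12·M_1 + 3·M_2 = 6(Δ_1 - Δ_0) = -32
Natural end conditions: M_0 = M_2 = 0.
Solving the tridiagonal system: M_0 = 0, M_1 = -8/3, M_2 = 0.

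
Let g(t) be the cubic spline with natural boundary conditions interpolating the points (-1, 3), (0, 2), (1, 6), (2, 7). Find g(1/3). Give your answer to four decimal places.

3.1012

Put M_i = g'' at the i-th knot. Here h = (1, 1, 1) and Δ = (-1, 4, 1), so the interior equations h_(i-1)·M_(i-1) + 2(h_(i-1)+h_i)·M_i + h_i·M_(i+1) = 6(Δ_i − Δ_(i-1)) read
  1·M_0 + 4·M_1 + 1·M_2 = 6(Δ_1 - Δ_0) = 30
  1·M_1 + 4·M_2 + 1·M_3 = 6(Δ_2 - Δ_1) = -18
Natural end conditions: M_0 = M_3 = 0.
Forward elimination and back-substitution give M_0 = 0, M_1 = 46/5, M_2 = -34/5, M_3 = 0.
On [0, 1], g(t) = 2 + 31/15·t + 23/5·t² - 8/3·t³.
With t = 1/3: g(1/3) = 1256/405.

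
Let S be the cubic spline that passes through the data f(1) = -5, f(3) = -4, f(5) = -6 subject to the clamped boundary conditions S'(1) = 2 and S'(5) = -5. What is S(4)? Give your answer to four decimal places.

Let M_i = S''(x_i). Step sizes h_i = 2, 2; slopes of the chords Δ_i = (y_(i+1) - y_i)/h_i = 1/2, -1.
  2·M_0 + 8·M_1 + 2·M_2 = 6(Δ_1 - Δ_0) = -9
Clamped end conditions give two more equations: 2h_0·M_0 + h_0·M_1 = 6(Δ_0 - S'(1)) = -9 and h_1·M_1 + 2h_1·M_2 = 6(S'(5) - Δ_1) = -24.
Solving: M_0 = -23/8, M_1 = 5/4, M_2 = -53/8.
On [3, 5], S(x) = -4 + 3/8·(x - 3) + 5/8·(x - 3)² - 21/32·(x - 3)³.
With (x - 3) = 1: S(4) = -117/32.

-3.6563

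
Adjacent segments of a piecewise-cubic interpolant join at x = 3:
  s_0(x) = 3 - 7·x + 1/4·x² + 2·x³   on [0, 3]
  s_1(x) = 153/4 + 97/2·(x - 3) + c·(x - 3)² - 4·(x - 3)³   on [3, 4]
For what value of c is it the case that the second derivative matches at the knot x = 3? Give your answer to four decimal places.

s_0''(x) = 1/2 + 12·x, so s_0''(3) = 73/2. On the right, s_1''(3) = 2c, so c = 73/4.

18.2500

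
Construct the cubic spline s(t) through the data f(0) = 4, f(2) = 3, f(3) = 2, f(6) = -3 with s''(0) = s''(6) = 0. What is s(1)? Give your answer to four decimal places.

3.6064

With m_i denoting the second derivative at x_i, h_i = 2, 1, 3, and Δ_i = (y_(i+1) − y_i)/h_i = -1/2, -1, -5/3:
  2·m_0 + 6·m_1 + 1·m_2 = 6(Δ_1 - Δ_0) = -3
  1·m_1 + 8·m_2 + 3·m_3 = 6(Δ_2 - Δ_1) = -4
Natural end conditions: m_0 = m_3 = 0.
Forward elimination and back-substitution give m_0 = 0, m_1 = -20/47, m_2 = -21/47, m_3 = 0.
On [0, 2], s(t) = 4 - 101/282·t + 0·t² - 5/141·t³.
With t = 1: s(1) = 339/94.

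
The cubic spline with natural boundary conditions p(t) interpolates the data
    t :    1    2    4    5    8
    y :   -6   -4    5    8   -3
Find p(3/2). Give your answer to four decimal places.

Put σ_i = p'' at the i-th knot. Here h = (1, 2, 1, 3) and Δ = (2, 9/2, 3, -11/3), so the interior equations h_(i-1)·σ_(i-1) + 2(h_(i-1)+h_i)·σ_i + h_i·σ_(i+1) = 6(Δ_i − Δ_(i-1)) read
  1·σ_0 + 6·σ_1 + 2·σ_2 = 6(Δ_1 - Δ_0) = 15
  2·σ_1 + 6·σ_2 + 1·σ_3 = 6(Δ_2 - Δ_1) = -9
  1·σ_2 + 8·σ_3 + 3·σ_4 = 6(Δ_3 - Δ_2) = -40
Natural end conditions: σ_0 = σ_4 = 0.
Solving the tridiagonal system: σ_0 = 0, σ_1 = 769/250, σ_2 = -216/125, σ_3 = -598/125, σ_4 = 0.
On [1, 2], p(t) = -6 + 2231/1500·(t - 1) + 0·(t - 1)² + 769/1500·(t - 1)³.
With (t - 1) = 1/2: p(3/2) = -20769/4000.

-5.1923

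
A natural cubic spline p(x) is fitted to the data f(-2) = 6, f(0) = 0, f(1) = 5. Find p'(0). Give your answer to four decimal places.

2.3333

Let σ_i = p''(x_i). Step sizes h_i = 2, 1; slopes of the chords Δ_i = (y_(i+1) - y_i)/h_i = -3, 5.
  2·σ_0 + 6·σ_1 + 1·σ_2 = 6(Δ_1 - Δ_0) = 48
Natural end conditions: σ_0 = σ_2 = 0.
Solving: σ_0 = 0, σ_1 = 8, σ_2 = 0.
On [0, 1], p'(x) = b_1 + 2c_1·x + 3d_1·x² with b_1 = Δ_1 - h_1(2σ_1 + σ_2)/6 = 7/3, c_1 = σ_1/2 = 4, d_1 = (σ_2 - σ_1)/(6h_1) = -4/3. So p'(0) = 7/3.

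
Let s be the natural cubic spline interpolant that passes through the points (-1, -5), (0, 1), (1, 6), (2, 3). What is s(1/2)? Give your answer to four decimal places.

4.1750

With m_i denoting the second derivative at x_i, h_i = 1, 1, 1, and Δ_i = (y_(i+1) − y_i)/h_i = 6, 5, -3:
  1·m_0 + 4·m_1 + 1·m_2 = 6(Δ_1 - Δ_0) = -6
  1·m_1 + 4·m_2 + 1·m_3 = 6(Δ_2 - Δ_1) = -48
Natural end conditions: m_0 = m_3 = 0.
Forward elimination and back-substitution give m_0 = 0, m_1 = 8/5, m_2 = -62/5, m_3 = 0.
On [0, 1], s(t) = 1 + 98/15·t + 4/5·t² - 7/3·t³.
With t = 1/2: s(1/2) = 167/40.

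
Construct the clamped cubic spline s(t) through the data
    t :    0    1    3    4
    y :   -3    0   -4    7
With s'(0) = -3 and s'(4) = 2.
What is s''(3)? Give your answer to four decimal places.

Write M_i for s''(x_i). With h_i = 1, 2, 1 and divided differences Δ_i = 3, -2, 11, the continuity of s' gives the tridiagonal system
  1·M_0 + 6·M_1 + 2·M_2 = 6(Δ_1 - Δ_0) = -30
  2·M_1 + 6·M_2 + 1·M_3 = 6(Δ_2 - Δ_1) = 78
Clamped end conditions give two more equations: 2h_0·M_0 + h_0·M_1 = 6(Δ_0 - s'(0)) = 36 and h_2·M_2 + 2h_2·M_3 = 6(s'(4) - Δ_2) = -54.
Hence M_0 = 946/35, M_1 = -632/35, M_2 = 898/35, M_3 = -1394/35.

25.6571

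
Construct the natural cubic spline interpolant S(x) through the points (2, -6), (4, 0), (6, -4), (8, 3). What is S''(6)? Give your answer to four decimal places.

5.4000

Write m_i for S''(x_i). With h_i = 2, 2, 2 and divided differences Δ_i = 3, -2, 7/2, the continuity of S' gives the tridiagonal system
  2·m_0 + 8·m_1 + 2·m_2 = 6(Δ_1 - Δ_0) = -30
  2·m_1 + 8·m_2 + 2·m_3 = 6(Δ_2 - Δ_1) = 33
Natural end conditions: m_0 = m_3 = 0.
Solving the tridiagonal system: m_0 = 0, m_1 = -51/10, m_2 = 27/5, m_3 = 0.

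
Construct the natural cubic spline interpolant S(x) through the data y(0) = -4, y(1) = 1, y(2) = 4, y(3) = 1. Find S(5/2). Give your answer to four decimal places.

3.0500

Put m_i = S'' at the i-th knot. Here h = (1, 1, 1) and Δ = (5, 3, -3), so the interior equations h_(i-1)·m_(i-1) + 2(h_(i-1)+h_i)·m_i + h_i·m_(i+1) = 6(Δ_i − Δ_(i-1)) read
  1·m_0 + 4·m_1 + 1·m_2 = 6(Δ_1 - Δ_0) = -12
  1·m_1 + 4·m_2 + 1·m_3 = 6(Δ_2 - Δ_1) = -36
Natural end conditions: m_0 = m_3 = 0.
Solving: m_0 = 0, m_1 = -4/5, m_2 = -44/5, m_3 = 0.
On [2, 3], S(x) = 4 - 1/15·(x - 2) - 22/5·(x - 2)² + 22/15·(x - 2)³.
With (x - 2) = 1/2: S(5/2) = 61/20.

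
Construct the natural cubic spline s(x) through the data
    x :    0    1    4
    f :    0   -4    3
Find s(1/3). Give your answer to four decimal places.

Let m_i = s''(x_i). Step sizes h_i = 1, 3; slopes of the chords Δ_i = (y_(i+1) - y_i)/h_i = -4, 7/3.
  1·m_0 + 8·m_1 + 3·m_2 = 6(Δ_1 - Δ_0) = 38
Natural end conditions: m_0 = m_2 = 0.
Hence m_0 = 0, m_1 = 19/4, m_2 = 0.
On [0, 1], s(x) = 0 - 115/24·x + 0·x² + 19/24·x³.
With x = 1/3: s(1/3) = -127/81.

-1.5679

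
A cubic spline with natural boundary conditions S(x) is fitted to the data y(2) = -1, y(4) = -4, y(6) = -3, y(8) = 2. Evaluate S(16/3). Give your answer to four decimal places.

With m_i denoting the second derivative at x_i, h_i = 2, 2, 2, and Δ_i = (y_(i+1) − y_i)/h_i = -3/2, 1/2, 5/2:
  2·m_0 + 8·m_1 + 2·m_2 = 6(Δ_1 - Δ_0) = 12
  2·m_1 + 8·m_2 + 2·m_3 = 6(Δ_2 - Δ_1) = 12
Natural end conditions: m_0 = m_3 = 0.
Hence m_0 = 0, m_1 = 6/5, m_2 = 6/5, m_3 = 0.
On [4, 6], S(x) = -4 - 7/10·(x - 4) + 3/5·(x - 4)² + 0·(x - 4)³.
With (x - 4) = 4/3: S(16/3) = -58/15.

-3.8667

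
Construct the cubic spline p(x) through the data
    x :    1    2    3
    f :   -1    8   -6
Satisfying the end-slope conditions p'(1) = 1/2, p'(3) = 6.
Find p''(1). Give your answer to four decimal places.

62.7500

Write m_i for p''(x_i). With h_i = 1, 1 and divided differences Δ_i = 9, -14, the continuity of p' gives the tridiagonal system
  1·m_0 + 4·m_1 + 1·m_2 = 6(Δ_1 - Δ_0) = -138
Clamped end conditions give two more equations: 2h_0·m_0 + h_0·m_1 = 6(Δ_0 - p'(1)) = 51 and h_1·m_1 + 2h_1·m_2 = 6(p'(3) - Δ_1) = 120.
Solving: m_0 = 251/4, m_1 = -149/2, m_2 = 389/4.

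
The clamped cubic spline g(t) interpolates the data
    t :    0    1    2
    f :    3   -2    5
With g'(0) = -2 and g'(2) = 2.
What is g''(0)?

With M_i denoting the second derivative at x_i, h_i = 1, 1, and Δ_i = (y_(i+1) − y_i)/h_i = -5, 7:
  1·M_0 + 4·M_1 + 1·M_2 = 6(Δ_1 - Δ_0) = 72
Clamped end conditions give two more equations: 2h_0·M_0 + h_0·M_1 = 6(Δ_0 - g'(0)) = -18 and h_1·M_1 + 2h_1·M_2 = 6(g'(2) - Δ_1) = -30.
Solving: M_0 = -25, M_1 = 32, M_2 = -31.

-25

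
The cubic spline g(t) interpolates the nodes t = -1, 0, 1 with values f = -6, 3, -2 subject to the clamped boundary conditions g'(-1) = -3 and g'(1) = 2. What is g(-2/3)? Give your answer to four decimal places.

-4.3519

With M_i denoting the second derivative at x_i, h_i = 1, 1, and Δ_i = (y_(i+1) − y_i)/h_i = 9, -5:
  1·M_0 + 4·M_1 + 1·M_2 = 6(Δ_1 - Δ_0) = -84
Clamped end conditions give two more equations: 2h_0·M_0 + h_0·M_1 = 6(Δ_0 - g'(-1)) = 72 and h_1·M_1 + 2h_1·M_2 = 6(g'(1) - Δ_1) = 42.
Solving the tridiagonal system: M_0 = 119/2, M_1 = -47, M_2 = 89/2.
On [-1, 0], g(t) = -6 - 3·(t + 1) + 119/4·(t + 1)² - 71/4·(t + 1)³.
With (t + 1) = 1/3: g(-2/3) = -235/54.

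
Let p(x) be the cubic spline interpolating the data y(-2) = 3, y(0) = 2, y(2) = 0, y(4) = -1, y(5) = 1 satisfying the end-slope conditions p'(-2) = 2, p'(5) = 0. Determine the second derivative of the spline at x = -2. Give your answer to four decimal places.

-4.1977

Write σ_i for p''(x_i). With h_i = 2, 2, 2, 1 and divided differences Δ_i = -1/2, -1, -1/2, 2, the continuity of p' gives the tridiagonal system
  2·σ_0 + 8·σ_1 + 2·σ_2 = 6(Δ_1 - Δ_0) = -3
  2·σ_1 + 8·σ_2 + 2·σ_3 = 6(Δ_2 - Δ_1) = 3
  2·σ_2 + 6·σ_3 + 1·σ_4 = 6(Δ_3 - Δ_2) = 15
Clamped end conditions give two more equations: 2h_0·σ_0 + h_0·σ_1 = 6(Δ_0 - p'(-2)) = -15 and h_3·σ_3 + 2h_3·σ_4 = 6(p'(5) - Δ_3) = -12.
Solving the tridiagonal system: σ_0 = -361/86, σ_1 = 77/86, σ_2 = -38/43, σ_3 = 178/43, σ_4 = -347/43.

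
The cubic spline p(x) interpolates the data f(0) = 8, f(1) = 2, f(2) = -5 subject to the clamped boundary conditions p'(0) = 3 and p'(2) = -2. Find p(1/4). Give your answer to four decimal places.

Put M_i = p'' at the i-th knot. Here h = (1, 1) and Δ = (-6, -7), so the interior equations h_(i-1)·M_(i-1) + 2(h_(i-1)+h_i)·M_i + h_i·M_(i+1) = 6(Δ_i − Δ_(i-1)) read
  1·M_0 + 4·M_1 + 1·M_2 = 6(Δ_1 - Δ_0) = -6
Clamped end conditions give two more equations: 2h_0·M_0 + h_0·M_1 = 6(Δ_0 - p'(0)) = -54 and h_1·M_1 + 2h_1·M_2 = 6(p'(2) - Δ_1) = 30.
Solving: M_0 = -28, M_1 = 2, M_2 = 14.
On [0, 1], p(x) = 8 + 3·x - 14·x² + 5·x³.
With x = 1/4: p(1/4) = 509/64.

7.9531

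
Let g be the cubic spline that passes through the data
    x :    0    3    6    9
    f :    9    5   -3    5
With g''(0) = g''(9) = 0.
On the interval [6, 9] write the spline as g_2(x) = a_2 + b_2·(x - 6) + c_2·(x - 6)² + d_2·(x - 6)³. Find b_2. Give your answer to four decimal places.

Let σ_i = g''(x_i). Step sizes h_i = 3, 3, 3; slopes of the chords Δ_i = (y_(i+1) - y_i)/h_i = -4/3, -8/3, 8/3.
  3·σ_0 + 12·σ_1 + 3·σ_2 = 6(Δ_1 - Δ_0) = -8
  3·σ_1 + 12·σ_2 + 3·σ_3 = 6(Δ_2 - Δ_1) = 32
Natural end conditions: σ_0 = σ_3 = 0.
Hence σ_0 = 0, σ_1 = -64/45, σ_2 = 136/45, σ_3 = 0.
On [6, 9], with g_2(x) = a_2 + b_2·(x - 6) + c_2·(x - 6)² + d_2·(x - 6)³: c_2 = σ_2/2 = 68/45, d_2 = (σ_3 - σ_2)/(6h_2) = -68/405, b_2 = Δ_2 - h_2(2σ_2 + σ_3)/6 = -16/45.

-0.3556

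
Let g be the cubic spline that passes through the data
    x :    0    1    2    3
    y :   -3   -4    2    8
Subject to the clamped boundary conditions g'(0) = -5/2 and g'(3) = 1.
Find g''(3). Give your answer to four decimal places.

-15.6667

Let σ_i = g''(x_i). Step sizes h_i = 1, 1, 1; slopes of the chords Δ_i = (y_(i+1) - y_i)/h_i = -1, 6, 6.
  1·σ_0 + 4·σ_1 + 1·σ_2 = 6(Δ_1 - Δ_0) = 42
  1·σ_1 + 4·σ_2 + 1·σ_3 = 6(Δ_2 - Δ_1) = 0
Clamped end conditions give two more equations: 2h_0·σ_0 + h_0·σ_1 = 6(Δ_0 - g'(0)) = 9 and h_2·σ_2 + 2h_2·σ_3 = 6(g'(3) - Δ_2) = -30.
Hence σ_0 = -2/3, σ_1 = 31/3, σ_2 = 4/3, σ_3 = -47/3.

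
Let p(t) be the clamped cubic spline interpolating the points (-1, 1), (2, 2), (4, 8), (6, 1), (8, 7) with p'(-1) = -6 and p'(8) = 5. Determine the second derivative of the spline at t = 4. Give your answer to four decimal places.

-6.8587

Write M_i for p''(x_i). With h_i = 3, 2, 2, 2 and divided differences Δ_i = 1/3, 3, -7/2, 3, the continuity of p' gives the tridiagonal system
  3·M_0 + 10·M_1 + 2·M_2 = 6(Δ_1 - Δ_0) = 16
  2·M_1 + 8·M_2 + 2·M_3 = 6(Δ_2 - Δ_1) = -39
  2·M_2 + 8·M_3 + 2·M_4 = 6(Δ_3 - Δ_2) = 39
Clamped end conditions give two more equations: 2h_0·M_0 + h_0·M_1 = 6(Δ_0 - p'(-1)) = 38 and h_3·M_3 + 2h_3·M_4 = 6(p'(8) - Δ_3) = 12.
Solving the tridiagonal system: M_0 = 787/138, M_1 = 29/23, M_2 = -631/92, M_3 = 307/46, M_4 = -31/92.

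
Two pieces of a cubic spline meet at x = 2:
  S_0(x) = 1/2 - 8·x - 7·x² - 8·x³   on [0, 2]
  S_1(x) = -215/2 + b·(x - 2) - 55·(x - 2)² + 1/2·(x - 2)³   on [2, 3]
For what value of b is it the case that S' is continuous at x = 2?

S_0'(x) = -8 - 14·x - 24·x², so S_0'(2) = -132. On the right, S_1'(2) = b, so b = -132.

-132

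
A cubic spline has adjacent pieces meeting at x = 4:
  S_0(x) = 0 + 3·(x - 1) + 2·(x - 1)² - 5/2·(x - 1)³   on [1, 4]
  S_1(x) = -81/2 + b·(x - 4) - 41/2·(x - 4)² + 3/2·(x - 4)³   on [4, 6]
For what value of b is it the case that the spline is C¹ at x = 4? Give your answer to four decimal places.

-52.5000

S_0'(x) = 3 + 4·(x - 1) - 15/2·(x - 1)², so S_0'(4) = -105/2. On the right, S_1'(4) = b, so b = -105/2.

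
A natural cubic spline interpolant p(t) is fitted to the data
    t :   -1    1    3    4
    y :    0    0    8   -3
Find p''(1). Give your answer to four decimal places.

7.3636

Put σ_i = p'' at the i-th knot. Here h = (2, 2, 1) and Δ = (0, 4, -11), so the interior equations h_(i-1)·σ_(i-1) + 2(h_(i-1)+h_i)·σ_i + h_i·σ_(i+1) = 6(Δ_i − Δ_(i-1)) read
  2·σ_0 + 8·σ_1 + 2·σ_2 = 6(Δ_1 - Δ_0) = 24
  2·σ_1 + 6·σ_2 + 1·σ_3 = 6(Δ_2 - Δ_1) = -90
Natural end conditions: σ_0 = σ_3 = 0.
Solving the tridiagonal system: σ_0 = 0, σ_1 = 81/11, σ_2 = -192/11, σ_3 = 0.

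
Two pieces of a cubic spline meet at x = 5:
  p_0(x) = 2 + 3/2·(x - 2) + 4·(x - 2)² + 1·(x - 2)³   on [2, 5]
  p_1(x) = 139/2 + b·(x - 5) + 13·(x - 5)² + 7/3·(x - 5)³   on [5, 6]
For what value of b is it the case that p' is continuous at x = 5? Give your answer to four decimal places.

52.5000

p_0'(x) = 3/2 + 8·(x - 2) + 3·(x - 2)², so p_0'(5) = 105/2. On the right, p_1'(5) = b, so b = 105/2.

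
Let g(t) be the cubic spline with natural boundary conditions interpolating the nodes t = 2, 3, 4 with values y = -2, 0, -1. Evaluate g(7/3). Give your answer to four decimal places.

-1.1111

With M_i denoting the second derivative at x_i, h_i = 1, 1, and Δ_i = (y_(i+1) − y_i)/h_i = 2, -1:
  1·M_0 + 4·M_1 + 1·M_2 = 6(Δ_1 - Δ_0) = -18
Natural end conditions: M_0 = M_2 = 0.
Solving: M_0 = 0, M_1 = -9/2, M_2 = 0.
On [2, 3], g(t) = -2 + 11/4·(t - 2) + 0·(t - 2)² - 3/4·(t - 2)³.
With (t - 2) = 1/3: g(7/3) = -10/9.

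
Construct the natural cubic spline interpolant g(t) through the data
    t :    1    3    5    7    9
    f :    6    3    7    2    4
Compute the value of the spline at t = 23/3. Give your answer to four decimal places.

1.6878

Put M_i = g'' at the i-th knot. Here h = (2, 2, 2, 2) and Δ = (-3/2, 2, -5/2, 1), so the interior equations h_(i-1)·M_(i-1) + 2(h_(i-1)+h_i)·M_i + h_i·M_(i+1) = 6(Δ_i − Δ_(i-1)) read
  2·M_0 + 8·M_1 + 2·M_2 = 6(Δ_1 - Δ_0) = 21
  2·M_1 + 8·M_2 + 2·M_3 = 6(Δ_2 - Δ_1) = -27
  2·M_2 + 8·M_3 + 2·M_4 = 6(Δ_3 - Δ_2) = 21
Natural end conditions: M_0 = M_4 = 0.
Solving: M_0 = 0, M_1 = 111/28, M_2 = -75/14, M_3 = 111/28, M_4 = 0.
On [7, 9], g(t) = 2 - 23/14·(t - 7) + 111/56·(t - 7)² - 37/112·(t - 7)³.
With (t - 7) = 2/3: g(23/3) = 319/189.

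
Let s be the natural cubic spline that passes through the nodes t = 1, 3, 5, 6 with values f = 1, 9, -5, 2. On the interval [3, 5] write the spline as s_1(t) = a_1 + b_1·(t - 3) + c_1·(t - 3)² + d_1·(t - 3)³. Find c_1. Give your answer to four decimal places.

Put M_i = s'' at the i-th knot. Here h = (2, 2, 1) and Δ = (4, -7, 7), so the interior equations h_(i-1)·M_(i-1) + 2(h_(i-1)+h_i)·M_i + h_i·M_(i+1) = 6(Δ_i − Δ_(i-1)) read
  2·M_0 + 8·M_1 + 2·M_2 = 6(Δ_1 - Δ_0) = -66
  2·M_1 + 6·M_2 + 1·M_3 = 6(Δ_2 - Δ_1) = 84
Natural end conditions: M_0 = M_3 = 0.
Forward elimination and back-substitution give M_0 = 0, M_1 = -141/11, M_2 = 201/11, M_3 = 0.
On [3, 5], with s_1(t) = a_1 + b_1·(t - 3) + c_1·(t - 3)² + d_1·(t - 3)³: c_1 = M_1/2 = -141/22, d_1 = (M_2 - M_1)/(6h_1) = 57/22, b_1 = Δ_1 - h_1(2M_1 + M_2)/6 = -50/11.

-6.4091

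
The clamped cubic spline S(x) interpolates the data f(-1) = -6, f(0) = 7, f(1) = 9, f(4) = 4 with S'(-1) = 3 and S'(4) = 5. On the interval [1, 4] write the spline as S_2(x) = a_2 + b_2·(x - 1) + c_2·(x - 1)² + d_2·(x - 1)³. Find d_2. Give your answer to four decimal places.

0.5658

With M_i denoting the second derivative at x_i, h_i = 1, 1, 3, and Δ_i = (y_(i+1) − y_i)/h_i = 13, 2, -5/3:
  1·M_0 + 4·M_1 + 1·M_2 = 6(Δ_1 - Δ_0) = -66
  1·M_1 + 8·M_2 + 3·M_3 = 6(Δ_2 - Δ_1) = -22
Clamped end conditions give two more equations: 2h_0·M_0 + h_0·M_1 = 6(Δ_0 - S'(-1)) = 60 and h_2·M_2 + 2h_2·M_3 = 6(S'(4) - Δ_2) = 40.
Hence M_0 = 1258/29, M_1 = -776/29, M_2 = -68/29, M_3 = 682/87.
On [1, 4], with S_2(x) = a_2 + b_2·(x - 1) + c_2·(x - 1)² + d_2·(x - 1)³: c_2 = M_2/2 = -34/29, d_2 = (M_3 - M_2)/(6h_2) = 443/783, b_2 = Δ_2 - h_2(2M_2 + M_3)/6 = -94/29.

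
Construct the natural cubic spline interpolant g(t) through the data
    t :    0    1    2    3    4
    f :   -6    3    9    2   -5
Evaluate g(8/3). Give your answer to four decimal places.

5.0463

With M_i denoting the second derivative at x_i, h_i = 1, 1, 1, 1, and Δ_i = (y_(i+1) − y_i)/h_i = 9, 6, -7, -7:
  1·M_0 + 4·M_1 + 1·M_2 = 6(Δ_1 - Δ_0) = -18
  1·M_1 + 4·M_2 + 1·M_3 = 6(Δ_2 - Δ_1) = -78
  1·M_2 + 4·M_3 + 1·M_4 = 6(Δ_3 - Δ_2) = 0
Natural end conditions: M_0 = M_4 = 0.
Solving the tridiagonal system: M_0 = 0, M_1 = 3/4, M_2 = -21, M_3 = 21/4, M_4 = 0.
On [2, 3], g(t) = 9 - 7/8·(t - 2) - 21/2·(t - 2)² + 35/8·(t - 2)³.
With (t - 2) = 2/3: g(8/3) = 545/108.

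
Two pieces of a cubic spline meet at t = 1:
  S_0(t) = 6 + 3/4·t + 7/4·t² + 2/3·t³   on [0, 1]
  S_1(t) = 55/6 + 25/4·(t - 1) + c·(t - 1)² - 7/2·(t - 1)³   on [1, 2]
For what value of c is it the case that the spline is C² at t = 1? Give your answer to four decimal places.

3.7500

S_0''(t) = 7/2 + 4·t, so S_0''(1) = 15/2. On the right, S_1''(1) = 2c, so c = 15/4.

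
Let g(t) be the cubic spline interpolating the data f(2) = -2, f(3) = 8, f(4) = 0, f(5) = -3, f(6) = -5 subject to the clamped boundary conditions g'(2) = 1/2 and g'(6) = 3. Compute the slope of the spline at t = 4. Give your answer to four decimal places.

-8.5357

Put m_i = g'' at the i-th knot. Here h = (1, 1, 1, 1) and Δ = (10, -8, -3, -2), so the interior equations h_(i-1)·m_(i-1) + 2(h_(i-1)+h_i)·m_i + h_i·m_(i+1) = 6(Δ_i − Δ_(i-1)) read
  1·m_0 + 4·m_1 + 1·m_2 = 6(Δ_1 - Δ_0) = -108
  1·m_1 + 4·m_2 + 1·m_3 = 6(Δ_2 - Δ_1) = 30
  1·m_2 + 4·m_3 + 1·m_4 = 6(Δ_3 - Δ_2) = 6
Clamped end conditions give two more equations: 2h_0·m_0 + h_0·m_1 = 6(Δ_0 - g'(2)) = 57 and h_3·m_3 + 2h_3·m_4 = 6(g'(6) - Δ_3) = 30.
Forward elimination and back-substitution give m_0 = 2855/56, m_1 = -1259/28, m_2 = 167/8, m_3 = -239/28, m_4 = 1079/56.
On [4, 5], g'(t) = b_2 + 2c_2·(t - 4) + 3d_2·(t - 4)² with b_2 = Δ_2 - h_2(2m_2 + m_3)/6 = -239/28, c_2 = m_2/2 = 167/16, d_2 = (m_3 - m_2)/(6h_2) = -549/112. So g'(4) = -239/28.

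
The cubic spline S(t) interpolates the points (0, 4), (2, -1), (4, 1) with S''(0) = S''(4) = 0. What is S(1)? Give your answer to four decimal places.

Write M_i for S''(x_i). With h_i = 2, 2 and divided differences Δ_i = -5/2, 1, the continuity of S' gives the tridiagonal system
  2·M_0 + 8·M_1 + 2·M_2 = 6(Δ_1 - Δ_0) = 21
Natural end conditions: M_0 = M_2 = 0.
Solving the tridiagonal system: M_0 = 0, M_1 = 21/8, M_2 = 0.
On [0, 2], S(t) = 4 - 27/8·t + 0·t² + 7/32·t³.
With t = 1: S(1) = 27/32.

0.8438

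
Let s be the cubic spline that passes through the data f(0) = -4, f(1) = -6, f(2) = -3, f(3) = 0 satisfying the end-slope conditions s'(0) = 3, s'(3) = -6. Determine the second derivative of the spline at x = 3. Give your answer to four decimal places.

-29.2000

Let M_i = s''(x_i). Step sizes h_i = 1, 1, 1; slopes of the chords Δ_i = (y_(i+1) - y_i)/h_i = -2, 3, 3.
  1·M_0 + 4·M_1 + 1·M_2 = 6(Δ_1 - Δ_0) = 30
  1·M_1 + 4·M_2 + 1·M_3 = 6(Δ_2 - Δ_1) = 0
Clamped end conditions give two more equations: 2h_0·M_0 + h_0·M_1 = 6(Δ_0 - s'(0)) = -30 and h_2·M_2 + 2h_2·M_3 = 6(s'(3) - Δ_2) = -54.
Solving the tridiagonal system: M_0 = -104/5, M_1 = 58/5, M_2 = 22/5, M_3 = -146/5.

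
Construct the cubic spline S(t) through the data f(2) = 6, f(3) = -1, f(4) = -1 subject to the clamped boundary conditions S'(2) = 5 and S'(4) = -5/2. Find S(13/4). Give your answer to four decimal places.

-1.7090

Put M_i = S'' at the i-th knot. Here h = (1, 1) and Δ = (-7, 0), so the interior equations h_(i-1)·M_(i-1) + 2(h_(i-1)+h_i)·M_i + h_i·M_(i+1) = 6(Δ_i − Δ_(i-1)) read
  1·M_0 + 4·M_1 + 1·M_2 = 6(Δ_1 - Δ_0) = 42
Clamped end conditions give two more equations: 2h_0·M_0 + h_0·M_1 = 6(Δ_0 - S'(2)) = -72 and h_1·M_1 + 2h_1·M_2 = 6(S'(4) - Δ_1) = -15.
Solving the tridiagonal system: M_0 = -201/4, M_1 = 57/2, M_2 = -87/4.
On [3, 4], S(t) = -1 - 47/8·(t - 3) + 57/4·(t - 3)² - 67/8·(t - 3)³.
With (t - 3) = 1/4: S(13/4) = -875/512.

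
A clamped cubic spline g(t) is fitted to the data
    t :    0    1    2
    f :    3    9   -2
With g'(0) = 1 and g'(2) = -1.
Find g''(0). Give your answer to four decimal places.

39.5000

Put M_i = g'' at the i-th knot. Here h = (1, 1) and Δ = (6, -11), so the interior equations h_(i-1)·M_(i-1) + 2(h_(i-1)+h_i)·M_i + h_i·M_(i+1) = 6(Δ_i − Δ_(i-1)) read
  1·M_0 + 4·M_1 + 1·M_2 = 6(Δ_1 - Δ_0) = -102
Clamped end conditions give two more equations: 2h_0·M_0 + h_0·M_1 = 6(Δ_0 - g'(0)) = 30 and h_1·M_1 + 2h_1·M_2 = 6(g'(2) - Δ_1) = 60.
Forward elimination and back-substitution give M_0 = 79/2, M_1 = -49, M_2 = 109/2.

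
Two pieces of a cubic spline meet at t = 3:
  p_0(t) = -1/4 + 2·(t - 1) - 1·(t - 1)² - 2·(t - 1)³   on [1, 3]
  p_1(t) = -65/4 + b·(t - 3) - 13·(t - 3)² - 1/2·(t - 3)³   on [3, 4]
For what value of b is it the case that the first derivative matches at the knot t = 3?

-26

p_0'(t) = 2 - 2·(t - 1) - 6·(t - 1)², so p_0'(3) = -26. On the right, p_1'(3) = b, so b = -26.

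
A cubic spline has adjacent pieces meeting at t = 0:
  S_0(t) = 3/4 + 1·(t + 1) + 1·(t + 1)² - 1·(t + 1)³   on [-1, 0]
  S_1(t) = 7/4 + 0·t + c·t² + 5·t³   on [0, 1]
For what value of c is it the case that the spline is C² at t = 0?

-2

S_0''(t) = 2 - 6·(t + 1), so S_0''(0) = -4. On the right, S_1''(0) = 2c, so c = -2.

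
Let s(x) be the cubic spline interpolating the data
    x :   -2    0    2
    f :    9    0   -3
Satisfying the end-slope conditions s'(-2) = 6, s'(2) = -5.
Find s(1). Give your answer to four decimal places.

-1.4375

With m_i denoting the second derivative at x_i, h_i = 2, 2, and Δ_i = (y_(i+1) − y_i)/h_i = -9/2, -3/2:
  2·m_0 + 8·m_1 + 2·m_2 = 6(Δ_1 - Δ_0) = 18
Clamped end conditions give two more equations: 2h_0·m_0 + h_0·m_1 = 6(Δ_0 - s'(-2)) = -63 and h_1·m_1 + 2h_1·m_2 = 6(s'(2) - Δ_1) = -21.
Solving the tridiagonal system: m_0 = -83/4, m_1 = 10, m_2 = -41/4.
On [0, 2], s(x) = 0 - 19/4·x + 5·x² - 27/16·x³.
With x = 1: s(1) = -23/16.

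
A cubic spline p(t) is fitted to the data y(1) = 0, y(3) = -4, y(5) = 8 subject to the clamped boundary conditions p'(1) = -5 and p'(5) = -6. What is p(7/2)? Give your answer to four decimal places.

0.0547

With M_i denoting the second derivative at x_i, h_i = 2, 2, and Δ_i = (y_(i+1) − y_i)/h_i = -2, 6:
  2·M_0 + 8·M_1 + 2·M_2 = 6(Δ_1 - Δ_0) = 48
Clamped end conditions give two more equations: 2h_0·M_0 + h_0·M_1 = 6(Δ_0 - p'(1)) = 18 and h_1·M_1 + 2h_1·M_2 = 6(p'(5) - Δ_1) = -72.
Hence M_0 = -7/4, M_1 = 25/2, M_2 = -97/4.
On [3, 5], p(t) = -4 + 23/4·(t - 3) + 25/4·(t - 3)² - 49/16·(t - 3)³.
With (t - 3) = 1/2: p(7/2) = 7/128.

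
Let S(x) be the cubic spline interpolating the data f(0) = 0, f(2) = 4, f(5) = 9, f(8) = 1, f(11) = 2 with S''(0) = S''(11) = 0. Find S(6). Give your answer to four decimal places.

Write m_i for S''(x_i). With h_i = 2, 3, 3, 3 and divided differences Δ_i = 2, 5/3, -8/3, 1/3, the continuity of S' gives the tridiagonal system
  2·m_0 + 10·m_1 + 3·m_2 = 6(Δ_1 - Δ_0) = -2
  3·m_1 + 12·m_2 + 3·m_3 = 6(Δ_2 - Δ_1) = -26
  3·m_2 + 12·m_3 + 3·m_4 = 6(Δ_3 - Δ_2) = 18
Natural end conditions: m_0 = m_4 = 0.
Forward elimination and back-substitution give m_0 = 0, m_1 = 2/3, m_2 = -26/9, m_3 = 20/9, m_4 = 0.
On [5, 8], S(x) = 9 - 8/9·(x - 5) - 13/9·(x - 5)² + 23/81·(x - 5)³.
With (x - 5) = 1: S(6) = 563/81.

6.9506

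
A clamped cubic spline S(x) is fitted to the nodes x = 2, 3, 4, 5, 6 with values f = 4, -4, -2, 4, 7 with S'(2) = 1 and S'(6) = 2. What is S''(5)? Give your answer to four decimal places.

-4.5714

Write σ_i for S''(x_i). With h_i = 1, 1, 1, 1 and divided differences Δ_i = -8, 2, 6, 3, the continuity of S' gives the tridiagonal system
  1·σ_0 + 4·σ_1 + 1·σ_2 = 6(Δ_1 - Δ_0) = 60
  1·σ_1 + 4·σ_2 + 1·σ_3 = 6(Δ_2 - Δ_1) = 24
  1·σ_2 + 4·σ_3 + 1·σ_4 = 6(Δ_3 - Δ_2) = -18
Clamped end conditions give two more equations: 2h_0·σ_0 + h_0·σ_1 = 6(Δ_0 - S'(2)) = -54 and h_3·σ_3 + 2h_3·σ_4 = 6(S'(6) - Δ_3) = -6.
Hence σ_0 = -275/7, σ_1 = 172/7, σ_2 = 1, σ_3 = -32/7, σ_4 = -5/7.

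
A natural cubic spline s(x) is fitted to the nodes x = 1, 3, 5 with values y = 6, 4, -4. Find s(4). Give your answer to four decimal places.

Put σ_i = s'' at the i-th knot. Here h = (2, 2) and Δ = (-1, -4), so the interior equations h_(i-1)·σ_(i-1) + 2(h_(i-1)+h_i)·σ_i + h_i·σ_(i+1) = 6(Δ_i − Δ_(i-1)) read
  2·σ_0 + 8·σ_1 + 2·σ_2 = 6(Δ_1 - Δ_0) = -18
Natural end conditions: σ_0 = σ_2 = 0.
Hence σ_0 = 0, σ_1 = -9/4, σ_2 = 0.
On [3, 5], s(x) = 4 - 5/2·(x - 3) - 9/8·(x - 3)² + 3/16·(x - 3)³.
With (x - 3) = 1: s(4) = 9/16.

0.5625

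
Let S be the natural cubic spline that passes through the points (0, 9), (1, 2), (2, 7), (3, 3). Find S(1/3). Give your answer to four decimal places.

5.5407

Write σ_i for S''(x_i). With h_i = 1, 1, 1 and divided differences Δ_i = -7, 5, -4, the continuity of S' gives the tridiagonal system
  1·σ_0 + 4·σ_1 + 1·σ_2 = 6(Δ_1 - Δ_0) = 72
  1·σ_1 + 4·σ_2 + 1·σ_3 = 6(Δ_2 - Δ_1) = -54
Natural end conditions: σ_0 = σ_3 = 0.
Solving the tridiagonal system: σ_0 = 0, σ_1 = 114/5, σ_2 = -96/5, σ_3 = 0.
On [0, 1], S(x) = 9 - 54/5·x + 0·x² + 19/5·x³.
With x = 1/3: S(1/3) = 748/135.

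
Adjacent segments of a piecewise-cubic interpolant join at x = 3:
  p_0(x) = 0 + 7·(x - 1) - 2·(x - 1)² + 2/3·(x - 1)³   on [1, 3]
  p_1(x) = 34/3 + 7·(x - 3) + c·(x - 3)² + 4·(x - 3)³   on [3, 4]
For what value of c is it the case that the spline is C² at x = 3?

2

p_0''(x) = -4 + 4·(x - 1), so p_0''(3) = 4. On the right, p_1''(3) = 2c, so c = 2.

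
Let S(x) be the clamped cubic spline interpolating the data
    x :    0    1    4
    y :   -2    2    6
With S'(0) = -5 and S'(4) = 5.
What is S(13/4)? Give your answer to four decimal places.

4.1445

Put σ_i = S'' at the i-th knot. Here h = (1, 3) and Δ = (4, 4/3), so the interior equations h_(i-1)·σ_(i-1) + 2(h_(i-1)+h_i)·σ_i + h_i·σ_(i+1) = 6(Δ_i − Δ_(i-1)) read
  1·σ_0 + 8·σ_1 + 3·σ_2 = 6(Δ_1 - Δ_0) = -16
Clamped end conditions give two more equations: 2h_0·σ_0 + h_0·σ_1 = 6(Δ_0 - S'(0)) = 54 and h_1·σ_1 + 2h_1·σ_2 = 6(S'(4) - Δ_1) = 22.
Solving: σ_0 = 63/2, σ_1 = -9, σ_2 = 49/6.
On [1, 4], S(x) = 2 + 25/4·(x - 1) - 9/2·(x - 1)² + 103/108·(x - 1)³.
With (x - 1) = 9/4: S(13/4) = 1061/256.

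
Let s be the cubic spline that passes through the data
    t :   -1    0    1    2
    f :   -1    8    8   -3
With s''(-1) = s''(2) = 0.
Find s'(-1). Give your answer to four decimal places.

With M_i denoting the second derivative at x_i, h_i = 1, 1, 1, and Δ_i = (y_(i+1) − y_i)/h_i = 9, 0, -11:
  1·M_0 + 4·M_1 + 1·M_2 = 6(Δ_1 - Δ_0) = -54
  1·M_1 + 4·M_2 + 1·M_3 = 6(Δ_2 - Δ_1) = -66
Natural end conditions: M_0 = M_3 = 0.
Solving the tridiagonal system: M_0 = 0, M_1 = -10, M_2 = -14, M_3 = 0.
On [-1, 0], s'(t) = b_0 + 2c_0·(t + 1) + 3d_0·(t + 1)² with b_0 = Δ_0 - h_0(2M_0 + M_1)/6 = 32/3, c_0 = M_0/2 = 0, d_0 = (M_1 - M_0)/(6h_0) = -5/3. So s'(-1) = 32/3.

10.6667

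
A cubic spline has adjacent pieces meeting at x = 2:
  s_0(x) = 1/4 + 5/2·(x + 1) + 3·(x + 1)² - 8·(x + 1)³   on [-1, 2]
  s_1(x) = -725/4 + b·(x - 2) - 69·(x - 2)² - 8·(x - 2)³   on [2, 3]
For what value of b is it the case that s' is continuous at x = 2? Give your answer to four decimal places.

s_0'(x) = 5/2 + 6·(x + 1) - 24·(x + 1)², so s_0'(2) = -391/2. On the right, s_1'(2) = b, so b = -391/2.

-195.5000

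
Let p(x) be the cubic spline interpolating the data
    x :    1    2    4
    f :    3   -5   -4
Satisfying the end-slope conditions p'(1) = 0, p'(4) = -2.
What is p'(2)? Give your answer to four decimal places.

Put m_i = p'' at the i-th knot. Here h = (1, 2) and Δ = (-8, 1/2), so the interior equations h_(i-1)·m_(i-1) + 2(h_(i-1)+h_i)·m_i + h_i·m_(i+1) = 6(Δ_i − Δ_(i-1)) read
  1·m_0 + 6·m_1 + 2·m_2 = 6(Δ_1 - Δ_0) = 51
Clamped end conditions give two more equations: 2h_0·m_0 + h_0·m_1 = 6(Δ_0 - p'(1)) = -48 and h_1·m_1 + 2h_1·m_2 = 6(p'(4) - Δ_1) = -15.
Solving the tridiagonal system: m_0 = -199/6, m_1 = 55/3, m_2 = -155/12.
On [2, 4], p'(x) = b_1 + 2c_1·(x - 2) + 3d_1·(x - 2)² with b_1 = Δ_1 - h_1(2m_1 + m_2)/6 = -89/12, c_1 = m_1/2 = 55/6, d_1 = (m_2 - m_1)/(6h_1) = -125/48. So p'(2) = -89/12.

-7.4167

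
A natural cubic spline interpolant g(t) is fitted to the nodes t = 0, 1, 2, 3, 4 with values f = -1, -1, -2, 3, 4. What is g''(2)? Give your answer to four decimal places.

12.4286

Put M_i = g'' at the i-th knot. Here h = (1, 1, 1, 1) and Δ = (0, -1, 5, 1), so the interior equations h_(i-1)·M_(i-1) + 2(h_(i-1)+h_i)·M_i + h_i·M_(i+1) = 6(Δ_i − Δ_(i-1)) read
  1·M_0 + 4·M_1 + 1·M_2 = 6(Δ_1 - Δ_0) = -6
  1·M_1 + 4·M_2 + 1·M_3 = 6(Δ_2 - Δ_1) = 36
  1·M_2 + 4·M_3 + 1·M_4 = 6(Δ_3 - Δ_2) = -24
Natural end conditions: M_0 = M_4 = 0.
Hence M_0 = 0, M_1 = -129/28, M_2 = 87/7, M_3 = -255/28, M_4 = 0.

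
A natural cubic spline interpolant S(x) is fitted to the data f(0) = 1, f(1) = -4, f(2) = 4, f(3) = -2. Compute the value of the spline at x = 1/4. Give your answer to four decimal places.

Put M_i = S'' at the i-th knot. Here h = (1, 1, 1) and Δ = (-5, 8, -6), so the interior equations h_(i-1)·M_(i-1) + 2(h_(i-1)+h_i)·M_i + h_i·M_(i+1) = 6(Δ_i − Δ_(i-1)) read
  1·M_0 + 4·M_1 + 1·M_2 = 6(Δ_1 - Δ_0) = 78
  1·M_1 + 4·M_2 + 1·M_3 = 6(Δ_2 - Δ_1) = -84
Natural end conditions: M_0 = M_3 = 0.
Forward elimination and back-substitution give M_0 = 0, M_1 = 132/5, M_2 = -138/5, M_3 = 0.
On [0, 1], S(x) = 1 - 47/5·x + 0·x² + 22/5·x³.
With x = 1/4: S(1/4) = -41/32.

-1.2813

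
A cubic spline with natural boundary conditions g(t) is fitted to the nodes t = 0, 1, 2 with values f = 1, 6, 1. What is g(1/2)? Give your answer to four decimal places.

4.4375

Let m_i = g''(x_i). Step sizes h_i = 1, 1; slopes of the chords Δ_i = (y_(i+1) - y_i)/h_i = 5, -5.
  1·m_0 + 4·m_1 + 1·m_2 = 6(Δ_1 - Δ_0) = -60
Natural end conditions: m_0 = m_2 = 0.
Forward elimination and back-substitution give m_0 = 0, m_1 = -15, m_2 = 0.
On [0, 1], g(t) = 1 + 15/2·t + 0·t² - 5/2·t³.
With t = 1/2: g(1/2) = 71/16.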